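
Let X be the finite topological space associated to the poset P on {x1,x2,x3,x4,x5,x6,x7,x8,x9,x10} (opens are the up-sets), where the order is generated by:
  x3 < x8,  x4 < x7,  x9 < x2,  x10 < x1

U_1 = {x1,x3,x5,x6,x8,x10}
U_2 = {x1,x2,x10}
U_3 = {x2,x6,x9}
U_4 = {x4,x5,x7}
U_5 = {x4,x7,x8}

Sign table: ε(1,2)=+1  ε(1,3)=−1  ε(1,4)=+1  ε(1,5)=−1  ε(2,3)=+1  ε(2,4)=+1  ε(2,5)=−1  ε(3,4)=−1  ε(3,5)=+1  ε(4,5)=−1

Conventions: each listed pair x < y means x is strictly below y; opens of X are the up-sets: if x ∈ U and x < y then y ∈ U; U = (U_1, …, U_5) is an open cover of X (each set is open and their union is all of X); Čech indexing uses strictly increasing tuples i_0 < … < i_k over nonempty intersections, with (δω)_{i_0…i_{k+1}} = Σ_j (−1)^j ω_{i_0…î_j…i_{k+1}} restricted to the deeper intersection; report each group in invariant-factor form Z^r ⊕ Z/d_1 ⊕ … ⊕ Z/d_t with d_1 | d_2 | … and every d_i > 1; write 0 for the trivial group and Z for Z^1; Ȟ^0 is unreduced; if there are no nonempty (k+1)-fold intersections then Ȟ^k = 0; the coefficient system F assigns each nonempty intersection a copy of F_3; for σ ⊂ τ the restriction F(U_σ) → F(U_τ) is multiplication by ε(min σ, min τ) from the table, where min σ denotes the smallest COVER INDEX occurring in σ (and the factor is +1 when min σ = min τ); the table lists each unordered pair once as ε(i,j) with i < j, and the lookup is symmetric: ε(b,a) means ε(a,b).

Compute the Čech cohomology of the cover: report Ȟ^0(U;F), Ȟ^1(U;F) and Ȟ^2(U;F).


Ȟ^0(U;F) ≅ 0, Ȟ^1(U;F) ≅ Z/3 and Ȟ^2(U;F) ≅ 0

nonempty intersections:
  U12={x1,x10} U13={x6} U14={x5} U15={x8} U23={x2} U45={x4,x7}
C dims 5,6; δ0: rk_F3 5
Ȟ^0: (5−5)−0=0 ⇒ 0
Ȟ^1: (6−0)−5=1 ⇒ Z/3
Ȟ^2: (0−0)−0=0 ⇒ 0


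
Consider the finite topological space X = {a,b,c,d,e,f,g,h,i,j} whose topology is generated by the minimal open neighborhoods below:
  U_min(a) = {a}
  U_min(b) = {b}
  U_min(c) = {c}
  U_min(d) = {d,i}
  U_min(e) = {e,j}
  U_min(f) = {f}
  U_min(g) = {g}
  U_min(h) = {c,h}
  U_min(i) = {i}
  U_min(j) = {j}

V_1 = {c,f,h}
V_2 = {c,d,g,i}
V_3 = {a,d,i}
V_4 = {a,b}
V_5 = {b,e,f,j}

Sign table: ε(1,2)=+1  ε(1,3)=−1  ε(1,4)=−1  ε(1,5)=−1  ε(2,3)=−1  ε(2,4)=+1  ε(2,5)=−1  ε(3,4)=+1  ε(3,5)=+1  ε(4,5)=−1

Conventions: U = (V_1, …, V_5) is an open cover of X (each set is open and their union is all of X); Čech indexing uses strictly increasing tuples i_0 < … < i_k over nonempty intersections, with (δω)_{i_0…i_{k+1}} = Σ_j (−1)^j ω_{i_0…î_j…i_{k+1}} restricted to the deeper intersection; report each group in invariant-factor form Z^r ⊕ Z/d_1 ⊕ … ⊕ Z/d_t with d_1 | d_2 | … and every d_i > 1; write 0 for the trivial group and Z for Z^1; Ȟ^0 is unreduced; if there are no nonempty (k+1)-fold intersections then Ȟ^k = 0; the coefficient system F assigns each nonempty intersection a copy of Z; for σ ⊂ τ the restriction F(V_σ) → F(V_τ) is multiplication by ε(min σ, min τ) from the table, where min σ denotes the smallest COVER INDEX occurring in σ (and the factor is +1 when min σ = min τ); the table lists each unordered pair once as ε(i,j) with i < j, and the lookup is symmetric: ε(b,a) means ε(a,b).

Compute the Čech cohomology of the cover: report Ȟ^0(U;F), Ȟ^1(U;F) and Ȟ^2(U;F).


Ȟ^0(U;F) ≅ 0; Ȟ^1(U;F) ≅ Z/2; Ȟ^2(U;F) ≅ 0

nerve simplices:
  V12={c} V15={f} V23={d,i} V34={a} V45={b}
C dims 5,5; δ0: rk 5, SNF 1^4·2
degree 0: 5−5−0 = 0 → Ȟ^0 ≅ 0
degree 1: 5−0−5 = 0 plus torsion [2] → Ȟ^1 ≅ Z/2
degree 2: 0−0−0 = 0 → Ȟ^2 ≅ 0


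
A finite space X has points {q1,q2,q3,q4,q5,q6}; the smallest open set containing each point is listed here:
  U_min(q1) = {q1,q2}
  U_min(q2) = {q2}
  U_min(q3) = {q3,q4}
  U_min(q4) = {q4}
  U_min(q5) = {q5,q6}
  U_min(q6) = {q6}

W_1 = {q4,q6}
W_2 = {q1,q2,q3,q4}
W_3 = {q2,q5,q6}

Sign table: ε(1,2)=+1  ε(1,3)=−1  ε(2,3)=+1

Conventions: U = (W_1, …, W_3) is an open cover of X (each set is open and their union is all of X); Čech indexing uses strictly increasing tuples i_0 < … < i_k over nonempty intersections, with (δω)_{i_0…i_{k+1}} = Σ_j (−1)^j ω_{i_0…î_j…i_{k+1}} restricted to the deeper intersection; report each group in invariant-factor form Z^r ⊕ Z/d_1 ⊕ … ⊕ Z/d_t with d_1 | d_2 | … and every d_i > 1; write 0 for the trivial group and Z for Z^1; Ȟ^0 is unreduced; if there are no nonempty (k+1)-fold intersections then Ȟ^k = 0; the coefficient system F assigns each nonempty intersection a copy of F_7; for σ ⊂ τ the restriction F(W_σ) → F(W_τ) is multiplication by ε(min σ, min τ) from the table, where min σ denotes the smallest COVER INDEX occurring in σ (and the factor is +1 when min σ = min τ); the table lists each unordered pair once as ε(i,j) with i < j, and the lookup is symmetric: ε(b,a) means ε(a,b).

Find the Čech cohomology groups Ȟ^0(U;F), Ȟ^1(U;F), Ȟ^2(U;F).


nonempty overlaps:
  W12={q4} W13={q6} W23={q2}
C dims 3,3; δ0: rk_F7 3
degree 0: 3−3−0 = 0 → Ȟ^0 ≅ 0
degree 1: 3−0−3 = 0 → Ȟ^1 ≅ 0
degree 2: 0−0−0 = 0 → Ȟ^2 ≅ 0

Ȟ^0 ≅ 0,  Ȟ^1 ≅ 0,  Ȟ^2 ≅ 0


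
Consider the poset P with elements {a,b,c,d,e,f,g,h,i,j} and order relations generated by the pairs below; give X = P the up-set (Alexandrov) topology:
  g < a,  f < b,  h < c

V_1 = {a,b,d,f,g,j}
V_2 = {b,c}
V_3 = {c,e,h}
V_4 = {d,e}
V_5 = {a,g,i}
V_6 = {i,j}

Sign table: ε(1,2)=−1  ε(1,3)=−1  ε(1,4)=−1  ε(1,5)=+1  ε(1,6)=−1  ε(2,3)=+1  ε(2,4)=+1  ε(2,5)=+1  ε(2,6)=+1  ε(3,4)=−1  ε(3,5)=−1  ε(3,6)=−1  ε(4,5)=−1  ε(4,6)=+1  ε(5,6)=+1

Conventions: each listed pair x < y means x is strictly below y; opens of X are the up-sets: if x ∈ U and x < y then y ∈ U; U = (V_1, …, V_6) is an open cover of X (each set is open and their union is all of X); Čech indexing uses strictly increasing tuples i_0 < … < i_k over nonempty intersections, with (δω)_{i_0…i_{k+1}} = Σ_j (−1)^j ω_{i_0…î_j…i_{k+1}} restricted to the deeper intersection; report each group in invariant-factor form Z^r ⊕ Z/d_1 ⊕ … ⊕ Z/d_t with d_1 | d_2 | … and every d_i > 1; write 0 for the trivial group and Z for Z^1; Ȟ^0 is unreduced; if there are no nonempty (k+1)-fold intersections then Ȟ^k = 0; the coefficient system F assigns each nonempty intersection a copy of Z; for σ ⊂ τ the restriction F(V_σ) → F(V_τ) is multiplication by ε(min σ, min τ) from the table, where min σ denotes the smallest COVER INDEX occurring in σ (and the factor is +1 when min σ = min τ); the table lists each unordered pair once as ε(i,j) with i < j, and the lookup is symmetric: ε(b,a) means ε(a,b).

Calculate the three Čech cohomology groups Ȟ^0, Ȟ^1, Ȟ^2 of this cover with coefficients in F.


intersection data:
  V12={b} V14={d} V15={a,g} V16={j} V23={c} V34={e} V56={i}
C dims 6,7; δ0: rk 6, SNF 1^5·2
Ȟ^0 = (6 − 6) − 0 = 0, so Ȟ^0 ≅ 0
Ȟ^1 = (7 − 0) − 6 = 1 plus torsion [2], so Ȟ^1 ≅ Z ⊕ Z/2
Ȟ^2 = (0 − 0) − 0 = 0, so Ȟ^2 ≅ 0

Ȟ^0(U;F) ≅ 0, Ȟ^1(U;F) ≅ Z ⊕ Z/2 and Ȟ^2(U;F) ≅ 0


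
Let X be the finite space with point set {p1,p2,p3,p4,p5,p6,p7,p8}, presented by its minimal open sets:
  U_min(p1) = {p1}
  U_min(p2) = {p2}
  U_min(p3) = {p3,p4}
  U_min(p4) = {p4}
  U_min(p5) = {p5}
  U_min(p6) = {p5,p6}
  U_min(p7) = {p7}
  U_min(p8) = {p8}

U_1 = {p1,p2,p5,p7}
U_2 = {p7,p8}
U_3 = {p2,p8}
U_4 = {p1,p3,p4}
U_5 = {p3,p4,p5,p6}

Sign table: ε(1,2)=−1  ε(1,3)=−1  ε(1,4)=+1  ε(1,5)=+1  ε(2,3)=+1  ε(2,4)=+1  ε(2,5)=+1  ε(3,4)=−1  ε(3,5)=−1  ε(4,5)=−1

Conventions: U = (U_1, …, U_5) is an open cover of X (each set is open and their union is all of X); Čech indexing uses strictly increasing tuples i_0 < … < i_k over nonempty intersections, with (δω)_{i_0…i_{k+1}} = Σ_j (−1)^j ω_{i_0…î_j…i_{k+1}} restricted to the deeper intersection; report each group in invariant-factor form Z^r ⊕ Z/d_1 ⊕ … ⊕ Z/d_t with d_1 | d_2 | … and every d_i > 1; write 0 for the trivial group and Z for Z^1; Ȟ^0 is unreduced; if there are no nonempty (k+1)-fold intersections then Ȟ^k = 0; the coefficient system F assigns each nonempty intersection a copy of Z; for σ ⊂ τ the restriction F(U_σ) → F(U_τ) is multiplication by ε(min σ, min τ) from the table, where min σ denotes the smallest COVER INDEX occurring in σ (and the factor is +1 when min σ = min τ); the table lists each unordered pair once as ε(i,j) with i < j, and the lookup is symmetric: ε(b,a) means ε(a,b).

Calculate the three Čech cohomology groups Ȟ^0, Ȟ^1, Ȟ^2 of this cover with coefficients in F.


cover nerve:
  U12={p7} U13={p2} U14={p1} U15={p5} U23={p8} U45={p3,p4}
C dims 5,6; δ0: rk 5, SNF 1^4·2
Ȟ^0: (5−5)−0=0 ⇒ 0
Ȟ^1: (6−0)−5=1 plus torsion [2] ⇒ Z ⊕ Z/2
Ȟ^2: (0−0)−0=0 ⇒ 0

Ȟ^0(U;F) ≅ 0; Ȟ^1(U;F) ≅ Z ⊕ Z/2; Ȟ^2(U;F) ≅ 0


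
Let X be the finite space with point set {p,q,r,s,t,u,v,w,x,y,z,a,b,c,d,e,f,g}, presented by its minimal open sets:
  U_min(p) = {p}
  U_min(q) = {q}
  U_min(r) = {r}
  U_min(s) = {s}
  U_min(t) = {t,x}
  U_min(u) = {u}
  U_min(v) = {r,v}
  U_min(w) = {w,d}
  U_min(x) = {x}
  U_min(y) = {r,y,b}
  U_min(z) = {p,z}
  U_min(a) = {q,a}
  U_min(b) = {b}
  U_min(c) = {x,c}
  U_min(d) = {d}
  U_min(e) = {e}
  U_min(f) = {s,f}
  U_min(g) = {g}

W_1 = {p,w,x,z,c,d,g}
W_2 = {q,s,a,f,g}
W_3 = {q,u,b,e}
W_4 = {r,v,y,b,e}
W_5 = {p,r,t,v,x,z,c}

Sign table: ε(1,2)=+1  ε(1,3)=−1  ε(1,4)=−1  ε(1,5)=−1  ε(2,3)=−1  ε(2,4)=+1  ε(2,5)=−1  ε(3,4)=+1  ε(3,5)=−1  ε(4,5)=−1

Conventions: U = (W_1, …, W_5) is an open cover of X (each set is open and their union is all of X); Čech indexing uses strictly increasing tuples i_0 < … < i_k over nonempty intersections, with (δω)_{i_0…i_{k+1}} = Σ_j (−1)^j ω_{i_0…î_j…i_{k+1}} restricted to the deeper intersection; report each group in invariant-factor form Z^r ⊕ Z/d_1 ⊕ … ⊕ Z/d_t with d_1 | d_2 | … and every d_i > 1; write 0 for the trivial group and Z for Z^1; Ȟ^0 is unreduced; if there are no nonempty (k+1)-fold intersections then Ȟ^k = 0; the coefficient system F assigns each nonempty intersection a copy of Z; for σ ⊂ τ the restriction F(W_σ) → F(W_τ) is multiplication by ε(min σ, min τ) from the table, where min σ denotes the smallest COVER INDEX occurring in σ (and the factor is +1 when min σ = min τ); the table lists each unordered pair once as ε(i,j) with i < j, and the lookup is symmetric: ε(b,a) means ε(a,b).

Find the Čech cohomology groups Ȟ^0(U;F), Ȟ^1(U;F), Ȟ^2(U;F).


intersection data:
  W12={g} W15={p,x,z,c} W23={q} W34={b,e} W45={r,v}
C dims 5,5; δ0: rk 5, SNF 1^4·2
Ȟ^0 = (5 − 5) − 0 = 0, so Ȟ^0 ≅ 0
Ȟ^1 = (5 − 0) − 5 = 0 plus torsion [2], so Ȟ^1 ≅ Z/2
Ȟ^2 = (0 − 0) − 0 = 0, so Ȟ^2 ≅ 0

Ȟ^0 = 0,  Ȟ^1 = Z/2,  Ȟ^2 = 0


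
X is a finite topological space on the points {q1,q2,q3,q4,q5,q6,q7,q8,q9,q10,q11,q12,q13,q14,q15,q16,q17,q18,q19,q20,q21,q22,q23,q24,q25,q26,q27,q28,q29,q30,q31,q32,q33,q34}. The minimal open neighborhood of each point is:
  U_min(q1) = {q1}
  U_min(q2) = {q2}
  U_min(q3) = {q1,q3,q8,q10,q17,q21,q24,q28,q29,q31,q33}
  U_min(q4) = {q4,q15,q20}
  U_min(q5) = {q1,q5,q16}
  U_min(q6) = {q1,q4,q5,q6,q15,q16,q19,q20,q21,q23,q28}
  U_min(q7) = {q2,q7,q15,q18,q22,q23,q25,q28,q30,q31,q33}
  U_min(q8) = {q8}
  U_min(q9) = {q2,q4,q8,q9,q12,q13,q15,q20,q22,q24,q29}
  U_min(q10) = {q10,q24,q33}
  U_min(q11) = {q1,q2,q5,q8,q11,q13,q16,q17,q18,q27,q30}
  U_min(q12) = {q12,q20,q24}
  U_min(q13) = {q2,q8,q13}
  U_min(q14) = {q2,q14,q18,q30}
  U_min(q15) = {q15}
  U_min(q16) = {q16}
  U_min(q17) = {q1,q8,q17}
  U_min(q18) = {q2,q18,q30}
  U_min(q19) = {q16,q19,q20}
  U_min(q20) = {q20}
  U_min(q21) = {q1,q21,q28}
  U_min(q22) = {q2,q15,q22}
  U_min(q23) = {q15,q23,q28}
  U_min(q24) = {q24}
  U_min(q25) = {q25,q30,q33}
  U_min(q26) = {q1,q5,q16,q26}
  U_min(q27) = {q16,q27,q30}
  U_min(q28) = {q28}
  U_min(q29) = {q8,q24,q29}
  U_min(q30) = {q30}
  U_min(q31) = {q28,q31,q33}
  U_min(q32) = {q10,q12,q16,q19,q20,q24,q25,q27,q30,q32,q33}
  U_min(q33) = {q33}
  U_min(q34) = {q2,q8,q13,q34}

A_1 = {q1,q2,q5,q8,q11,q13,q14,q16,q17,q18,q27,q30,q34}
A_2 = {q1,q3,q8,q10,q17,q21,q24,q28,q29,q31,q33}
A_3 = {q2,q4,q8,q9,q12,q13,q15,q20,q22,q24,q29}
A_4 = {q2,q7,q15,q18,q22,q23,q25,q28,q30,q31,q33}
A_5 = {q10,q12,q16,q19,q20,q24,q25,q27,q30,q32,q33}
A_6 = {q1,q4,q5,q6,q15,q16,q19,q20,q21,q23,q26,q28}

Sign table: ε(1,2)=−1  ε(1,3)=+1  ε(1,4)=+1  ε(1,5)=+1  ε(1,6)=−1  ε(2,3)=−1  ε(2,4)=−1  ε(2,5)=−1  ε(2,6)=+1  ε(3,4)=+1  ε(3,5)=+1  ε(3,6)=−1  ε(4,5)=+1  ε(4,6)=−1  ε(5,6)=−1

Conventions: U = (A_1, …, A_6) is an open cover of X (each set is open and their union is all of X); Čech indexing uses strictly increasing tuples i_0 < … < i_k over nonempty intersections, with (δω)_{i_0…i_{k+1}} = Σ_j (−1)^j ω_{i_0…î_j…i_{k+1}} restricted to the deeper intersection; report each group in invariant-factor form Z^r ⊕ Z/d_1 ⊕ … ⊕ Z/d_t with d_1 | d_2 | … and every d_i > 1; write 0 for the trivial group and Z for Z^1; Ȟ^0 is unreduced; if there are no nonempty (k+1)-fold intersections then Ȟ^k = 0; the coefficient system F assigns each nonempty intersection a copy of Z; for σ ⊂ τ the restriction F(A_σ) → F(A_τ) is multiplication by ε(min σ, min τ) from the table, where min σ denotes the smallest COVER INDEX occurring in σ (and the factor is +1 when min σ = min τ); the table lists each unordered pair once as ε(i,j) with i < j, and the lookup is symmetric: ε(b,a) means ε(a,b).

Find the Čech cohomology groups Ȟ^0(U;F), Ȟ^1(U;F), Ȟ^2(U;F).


Ȟ^0 ≅ Z, Ȟ^1 ≅ 0 and Ȟ^2 ≅ Z/2

intersection data:
  A12={q1,q8,q17} A13={q2,q8,q13} A14={q2,q18,q30} A15={q16,q27,q30} A16={q1,q5,q16} A23={q8,q24,q29} A24={q28,q31,q33} A25={q10,q24,q33} A26={q1,q21,q28} A34={q2,q15,q22} A35={q12,q20,q24} A36={q4,q15,q20} A45={q25,q30,q33} A46={q15,q23,q28} A56={q16,q19,q20}
  A123={q8} A126={q1} A134={q2} A145={q30} A156={q16} A235={q24} A245={q33} A246={q28} A346={q15} A356={q20}
C dims 6,15,10; δ0: rk 5, SNF 1^5; δ1: rk 10, SNF 1^9·2
Ȟ^0 = (6 − 5) − 0 = 1, so Ȟ^0 ≅ Z
Ȟ^1 = (15 − 10) − 5 = 0, so Ȟ^1 ≅ 0
Ȟ^2 = (10 − 0) − 10 = 0 plus torsion [2], so Ȟ^2 ≅ Z/2


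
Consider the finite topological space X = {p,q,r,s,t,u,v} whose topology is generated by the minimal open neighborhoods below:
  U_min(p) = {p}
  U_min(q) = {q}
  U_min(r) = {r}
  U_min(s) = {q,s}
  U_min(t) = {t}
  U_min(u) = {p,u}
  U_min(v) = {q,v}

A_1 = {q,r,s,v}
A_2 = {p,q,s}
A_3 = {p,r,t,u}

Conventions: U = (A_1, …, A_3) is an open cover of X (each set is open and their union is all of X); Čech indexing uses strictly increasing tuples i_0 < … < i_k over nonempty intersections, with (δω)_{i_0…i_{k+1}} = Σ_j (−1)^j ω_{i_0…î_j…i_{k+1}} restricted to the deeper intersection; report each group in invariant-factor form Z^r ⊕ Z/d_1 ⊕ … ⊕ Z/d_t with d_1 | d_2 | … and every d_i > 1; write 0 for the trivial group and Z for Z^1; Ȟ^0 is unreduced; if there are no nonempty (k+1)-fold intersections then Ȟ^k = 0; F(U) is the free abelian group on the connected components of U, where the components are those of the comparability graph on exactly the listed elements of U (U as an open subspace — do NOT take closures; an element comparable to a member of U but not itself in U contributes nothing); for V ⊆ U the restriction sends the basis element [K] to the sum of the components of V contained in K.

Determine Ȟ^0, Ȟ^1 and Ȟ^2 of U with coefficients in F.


nonempty overlaps:
  A12={q,s} A13={r} A23={p}
components per intersection:
  A1: {q,s,v} {r}
  A2: {p} {q,s}
  A3: {p,u} {r} {t}
  A12: {q,s}
  A13: {r}
  A23: {p}
C dims 7,3; δ0: rk 3, SNF 1^3
degree 0: 7−3−0 = 4 → Ȟ^0 ≅ Z^4
degree 1: 3−0−3 = 0 → Ȟ^1 ≅ 0
degree 2: 0−0−0 = 0 → Ȟ^2 ≅ 0

Ȟ^0 = Z^4; Ȟ^1 = 0; Ȟ^2 = 0


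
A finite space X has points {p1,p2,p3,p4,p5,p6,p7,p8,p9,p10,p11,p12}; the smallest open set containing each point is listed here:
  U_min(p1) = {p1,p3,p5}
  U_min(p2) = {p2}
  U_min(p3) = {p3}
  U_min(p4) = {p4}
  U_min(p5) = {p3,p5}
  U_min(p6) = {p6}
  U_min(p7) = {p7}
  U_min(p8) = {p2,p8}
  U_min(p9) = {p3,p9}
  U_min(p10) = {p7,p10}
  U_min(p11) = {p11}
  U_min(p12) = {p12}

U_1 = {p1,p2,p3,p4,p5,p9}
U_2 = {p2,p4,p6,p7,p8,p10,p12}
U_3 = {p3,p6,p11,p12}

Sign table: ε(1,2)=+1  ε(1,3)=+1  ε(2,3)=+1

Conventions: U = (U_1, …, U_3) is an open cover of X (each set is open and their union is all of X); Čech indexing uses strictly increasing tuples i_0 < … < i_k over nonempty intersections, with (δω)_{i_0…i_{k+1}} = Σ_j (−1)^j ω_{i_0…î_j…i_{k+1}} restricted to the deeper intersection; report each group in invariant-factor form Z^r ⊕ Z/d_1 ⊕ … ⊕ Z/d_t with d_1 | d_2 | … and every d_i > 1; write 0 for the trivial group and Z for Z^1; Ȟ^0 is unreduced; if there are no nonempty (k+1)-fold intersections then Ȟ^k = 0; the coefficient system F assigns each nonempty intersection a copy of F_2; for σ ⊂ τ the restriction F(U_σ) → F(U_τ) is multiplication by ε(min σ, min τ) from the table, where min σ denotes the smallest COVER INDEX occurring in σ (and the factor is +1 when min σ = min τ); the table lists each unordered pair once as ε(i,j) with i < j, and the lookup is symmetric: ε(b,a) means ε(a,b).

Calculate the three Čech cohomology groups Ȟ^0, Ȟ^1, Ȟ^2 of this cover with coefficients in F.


Ȟ^0 = Z/2; Ȟ^1 = Z/2; Ȟ^2 = 0

nonempty overlaps:
  U12={p2,p4} U13={p3} U23={p6,p12}
C dims 3,3; δ0: rk_F2 2
degree 0: 3−2−0 = 1 → Ȟ^0 ≅ Z/2
degree 1: 3−0−2 = 1 → Ȟ^1 ≅ Z/2
degree 2: 0−0−0 = 0 → Ȟ^2 ≅ 0


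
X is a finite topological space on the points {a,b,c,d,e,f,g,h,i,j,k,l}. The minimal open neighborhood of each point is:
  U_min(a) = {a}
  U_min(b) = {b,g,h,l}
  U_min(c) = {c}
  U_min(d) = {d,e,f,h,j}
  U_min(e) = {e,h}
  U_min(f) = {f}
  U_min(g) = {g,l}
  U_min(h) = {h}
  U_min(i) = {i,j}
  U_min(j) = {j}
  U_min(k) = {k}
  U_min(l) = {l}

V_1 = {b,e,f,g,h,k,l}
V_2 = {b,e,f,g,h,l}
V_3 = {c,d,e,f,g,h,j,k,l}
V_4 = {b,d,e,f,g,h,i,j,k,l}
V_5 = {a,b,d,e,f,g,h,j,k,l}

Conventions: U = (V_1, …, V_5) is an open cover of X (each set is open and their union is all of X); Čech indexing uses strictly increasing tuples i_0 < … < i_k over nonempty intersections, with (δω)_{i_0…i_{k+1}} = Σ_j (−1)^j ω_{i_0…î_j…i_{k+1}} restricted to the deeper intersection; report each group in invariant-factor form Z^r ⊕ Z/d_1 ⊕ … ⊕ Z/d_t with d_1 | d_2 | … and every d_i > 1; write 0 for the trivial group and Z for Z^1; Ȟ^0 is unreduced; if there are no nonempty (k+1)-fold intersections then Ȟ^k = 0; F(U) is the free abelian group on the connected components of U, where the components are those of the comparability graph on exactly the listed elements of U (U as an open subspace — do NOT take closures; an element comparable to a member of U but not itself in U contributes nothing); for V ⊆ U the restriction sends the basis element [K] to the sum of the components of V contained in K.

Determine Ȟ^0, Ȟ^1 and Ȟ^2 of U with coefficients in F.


cover nerve:
  V12={b,e,f,g,h,l} V13={e,f,g,h,k,l} V14={b,e,f,g,h,k,l} V15={b,e,f,g,h,k,l} V23={e,f,g,h,l} V24={b,e,f,g,h,l} V25={b,e,f,g,h,l} V34={d,e,f,g,h,j,k,l} V35={d,e,f,g,h,j,k,l} V45={b,d,e,f,g,h,j,k,l}
  V123={e,f,g,h,l} V124={b,e,f,g,h,l} V125={b,e,f,g,h,l} V134={e,f,g,h,k,l} V135={e,f,g,h,k,l} V145={b,e,f,g,h,k,l} V234={e,f,g,h,l} V235={e,f,g,h,l} V245={b,e,f,g,h,l} V345={d,e,f,g,h,j,k,l}
  V1234={e,f,g,h,l} V1235={e,f,g,h,l} V1245={b,e,f,g,h,l} V1345={e,f,g,h,k,l} V2345={e,f,g,h,l}
  V12345={e,f,g,h,l}
components per intersection:
  V1: {b,e,g,h,l} {f} {k}
  V2: {b,e,g,h,l} {f}
  V3: {c} {d,e,f,h,j} {g,l} {k}
  V4: {b,d,e,f,g,h,i,j,l} {k}
  V5: {a} {b,d,e,f,g,h,j,l} {k}
  V12: {b,e,g,h,l} {f}
  V13: {e,h} {f} {g,l} {k}
  V14: {b,e,g,h,l} {f} {k}
  V15: {b,e,g,h,l} {f} {k}
  V23: {e,h} {f} {g,l}
  V24: {b,e,g,h,l} {f}
  V25: {b,e,g,h,l} {f}
  V34: {d,e,f,h,j} {g,l} {k}
  V35: {d,e,f,h,j} {g,l} {k}
  V45: {b,d,e,f,g,h,j,l} {k}
  V123: {e,h} {f} {g,l}
  V124: {b,e,g,h,l} {f}
  V125: {b,e,g,h,l} {f}
  V134: {e,h} {f} {g,l} {k}
  V135: {e,h} {f} {g,l} {k}
  V145: {b,e,g,h,l} {f} {k}
  V234: {e,h} {f} {g,l}
  V235: {e,h} {f} {g,l}
  V245: {b,e,g,h,l} {f}
  V345: {d,e,f,h,j} {g,l} {k}
  V1234: {e,h} {f} {g,l}
  V1235: {e,h} {f} {g,l}
  V1245: {b,e,g,h,l} {f}
  V1345: {e,h} {f} {g,l} {k}
  V2345: {e,h} {f} {g,l}
  V12345: {e,h} {f} {g,l}
C dims 14,27,29,15; δ0: rk 10, SNF 1^10; δ1: rk 17, SNF 1^17; δ2: rk 12, SNF 1^12
Ȟ^0: (14−10)−0=4 ⇒ Z^4
Ȟ^1: (27−17)−10=0 ⇒ 0
Ȟ^2: (29−12)−17=0 ⇒ 0

Ȟ^0(U;F) ≅ Z^4, Ȟ^1(U;F) ≅ 0, Ȟ^2(U;F) ≅ 0


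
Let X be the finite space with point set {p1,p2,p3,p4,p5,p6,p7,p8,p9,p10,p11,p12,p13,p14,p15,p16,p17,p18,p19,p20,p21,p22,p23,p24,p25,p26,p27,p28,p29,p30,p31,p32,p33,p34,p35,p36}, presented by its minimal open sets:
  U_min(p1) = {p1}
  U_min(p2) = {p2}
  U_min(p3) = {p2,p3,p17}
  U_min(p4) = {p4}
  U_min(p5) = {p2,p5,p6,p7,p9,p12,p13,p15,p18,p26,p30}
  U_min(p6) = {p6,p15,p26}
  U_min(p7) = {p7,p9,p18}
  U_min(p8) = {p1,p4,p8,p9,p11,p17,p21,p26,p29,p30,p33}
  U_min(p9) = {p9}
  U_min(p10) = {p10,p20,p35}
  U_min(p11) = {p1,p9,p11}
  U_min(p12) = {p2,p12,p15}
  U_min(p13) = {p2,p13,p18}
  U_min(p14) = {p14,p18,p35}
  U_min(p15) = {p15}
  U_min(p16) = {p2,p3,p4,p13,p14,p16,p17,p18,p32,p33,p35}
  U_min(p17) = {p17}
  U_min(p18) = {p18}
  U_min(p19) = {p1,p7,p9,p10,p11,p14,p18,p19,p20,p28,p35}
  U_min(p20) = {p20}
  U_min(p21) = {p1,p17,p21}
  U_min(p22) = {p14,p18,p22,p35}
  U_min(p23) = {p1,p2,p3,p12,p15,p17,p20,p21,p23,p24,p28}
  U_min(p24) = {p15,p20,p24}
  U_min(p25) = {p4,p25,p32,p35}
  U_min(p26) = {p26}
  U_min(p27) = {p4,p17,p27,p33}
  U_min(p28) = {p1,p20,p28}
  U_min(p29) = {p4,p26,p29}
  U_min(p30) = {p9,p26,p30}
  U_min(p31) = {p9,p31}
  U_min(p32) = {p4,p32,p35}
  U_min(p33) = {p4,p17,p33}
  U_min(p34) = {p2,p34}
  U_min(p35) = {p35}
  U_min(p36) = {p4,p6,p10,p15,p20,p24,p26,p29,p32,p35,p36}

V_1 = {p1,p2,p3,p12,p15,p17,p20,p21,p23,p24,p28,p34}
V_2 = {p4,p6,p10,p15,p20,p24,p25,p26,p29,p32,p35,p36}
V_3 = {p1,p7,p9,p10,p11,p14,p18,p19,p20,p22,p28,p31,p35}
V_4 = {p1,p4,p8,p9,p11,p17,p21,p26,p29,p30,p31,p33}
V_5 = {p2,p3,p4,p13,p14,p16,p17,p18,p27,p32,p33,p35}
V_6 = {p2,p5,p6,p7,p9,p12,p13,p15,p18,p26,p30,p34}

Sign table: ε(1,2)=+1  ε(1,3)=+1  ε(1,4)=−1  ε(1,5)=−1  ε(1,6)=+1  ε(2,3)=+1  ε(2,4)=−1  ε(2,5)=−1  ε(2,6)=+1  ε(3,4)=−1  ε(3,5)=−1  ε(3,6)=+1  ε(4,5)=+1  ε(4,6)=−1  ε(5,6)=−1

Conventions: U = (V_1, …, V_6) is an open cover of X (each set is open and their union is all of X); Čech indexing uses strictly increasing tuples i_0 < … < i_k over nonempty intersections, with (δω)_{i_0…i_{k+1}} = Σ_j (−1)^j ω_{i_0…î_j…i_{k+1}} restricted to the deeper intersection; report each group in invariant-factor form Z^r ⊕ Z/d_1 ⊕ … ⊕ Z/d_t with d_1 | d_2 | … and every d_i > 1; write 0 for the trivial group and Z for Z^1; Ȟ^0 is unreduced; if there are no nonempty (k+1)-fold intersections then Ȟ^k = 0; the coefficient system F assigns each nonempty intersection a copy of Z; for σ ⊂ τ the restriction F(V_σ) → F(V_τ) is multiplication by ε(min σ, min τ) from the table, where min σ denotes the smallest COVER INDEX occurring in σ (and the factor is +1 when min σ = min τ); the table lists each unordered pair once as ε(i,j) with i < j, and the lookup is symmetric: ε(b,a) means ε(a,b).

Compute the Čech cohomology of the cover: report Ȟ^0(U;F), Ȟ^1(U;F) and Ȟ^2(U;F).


nerve simplices:
  V12={p15,p20,p24} V13={p1,p20,p28} V14={p1,p17,p21} V15={p2,p3,p17} V16={p2,p12,p15,p34} V23={p10,p20,p35} V24={p4,p26,p29} V25={p4,p32,p35} V26={p6,p15,p26} V34={p1,p9,p11,p31} V35={p14,p18,p35} V36={p7,p9,p18} V45={p4,p17,p33} V46={p9,p26,p30} V56={p2,p13,p18}
  V123={p20} V126={p15} V134={p1} V145={p17} V156={p2} V235={p35} V245={p4} V246={p26} V346={p9} V356={p18}
C dims 6,15,10; δ0: rk 5, SNF 1^5; δ1: rk 10, SNF 1^9·2
degree 0: 6−5−0 = 1 → Ȟ^0 ≅ Z
degree 1: 15−10−5 = 0 → Ȟ^1 ≅ 0
degree 2: 10−0−10 = 0 plus torsion [2] → Ȟ^2 ≅ Z/2

Ȟ^0 = Z,  Ȟ^1 = 0,  Ȟ^2 = Z/2


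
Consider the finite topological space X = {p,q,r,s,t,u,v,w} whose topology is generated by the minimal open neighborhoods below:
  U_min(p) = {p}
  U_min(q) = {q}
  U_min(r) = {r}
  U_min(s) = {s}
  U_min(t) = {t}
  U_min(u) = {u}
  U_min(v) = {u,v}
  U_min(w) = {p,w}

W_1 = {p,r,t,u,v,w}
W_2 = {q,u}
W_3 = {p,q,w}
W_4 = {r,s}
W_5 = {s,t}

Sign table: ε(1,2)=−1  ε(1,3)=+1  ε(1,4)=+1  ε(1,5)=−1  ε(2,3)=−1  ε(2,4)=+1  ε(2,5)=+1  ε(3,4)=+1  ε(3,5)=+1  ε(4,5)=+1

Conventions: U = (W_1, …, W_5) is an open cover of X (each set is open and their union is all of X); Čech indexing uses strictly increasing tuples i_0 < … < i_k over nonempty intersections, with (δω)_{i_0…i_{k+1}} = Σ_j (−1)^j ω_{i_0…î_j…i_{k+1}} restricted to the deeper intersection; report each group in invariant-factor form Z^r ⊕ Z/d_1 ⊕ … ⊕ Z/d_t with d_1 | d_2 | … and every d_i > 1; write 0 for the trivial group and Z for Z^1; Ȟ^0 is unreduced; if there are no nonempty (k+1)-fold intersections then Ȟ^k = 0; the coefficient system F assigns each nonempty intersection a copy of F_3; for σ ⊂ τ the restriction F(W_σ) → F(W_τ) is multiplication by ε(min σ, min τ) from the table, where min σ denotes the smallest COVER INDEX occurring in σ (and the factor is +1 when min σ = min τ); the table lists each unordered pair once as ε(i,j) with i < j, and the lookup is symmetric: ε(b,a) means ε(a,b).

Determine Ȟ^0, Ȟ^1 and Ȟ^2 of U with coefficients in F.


Ȟ^0(U;F) ≅ 0, Ȟ^1(U;F) ≅ Z/3, Ȟ^2(U;F) ≅ 0

nerve of the cover:
  W12={u} W13={p,w} W14={r} W15={t} W23={q} W45={s}
C dims 5,6; δ0: rk_F3 5
Ȟ^0 = (5 − 5) − 0 = 0, so Ȟ^0 ≅ 0
Ȟ^1 = (6 − 0) − 5 = 1, so Ȟ^1 ≅ Z/3
Ȟ^2 = (0 − 0) − 0 = 0, so Ȟ^2 ≅ 0


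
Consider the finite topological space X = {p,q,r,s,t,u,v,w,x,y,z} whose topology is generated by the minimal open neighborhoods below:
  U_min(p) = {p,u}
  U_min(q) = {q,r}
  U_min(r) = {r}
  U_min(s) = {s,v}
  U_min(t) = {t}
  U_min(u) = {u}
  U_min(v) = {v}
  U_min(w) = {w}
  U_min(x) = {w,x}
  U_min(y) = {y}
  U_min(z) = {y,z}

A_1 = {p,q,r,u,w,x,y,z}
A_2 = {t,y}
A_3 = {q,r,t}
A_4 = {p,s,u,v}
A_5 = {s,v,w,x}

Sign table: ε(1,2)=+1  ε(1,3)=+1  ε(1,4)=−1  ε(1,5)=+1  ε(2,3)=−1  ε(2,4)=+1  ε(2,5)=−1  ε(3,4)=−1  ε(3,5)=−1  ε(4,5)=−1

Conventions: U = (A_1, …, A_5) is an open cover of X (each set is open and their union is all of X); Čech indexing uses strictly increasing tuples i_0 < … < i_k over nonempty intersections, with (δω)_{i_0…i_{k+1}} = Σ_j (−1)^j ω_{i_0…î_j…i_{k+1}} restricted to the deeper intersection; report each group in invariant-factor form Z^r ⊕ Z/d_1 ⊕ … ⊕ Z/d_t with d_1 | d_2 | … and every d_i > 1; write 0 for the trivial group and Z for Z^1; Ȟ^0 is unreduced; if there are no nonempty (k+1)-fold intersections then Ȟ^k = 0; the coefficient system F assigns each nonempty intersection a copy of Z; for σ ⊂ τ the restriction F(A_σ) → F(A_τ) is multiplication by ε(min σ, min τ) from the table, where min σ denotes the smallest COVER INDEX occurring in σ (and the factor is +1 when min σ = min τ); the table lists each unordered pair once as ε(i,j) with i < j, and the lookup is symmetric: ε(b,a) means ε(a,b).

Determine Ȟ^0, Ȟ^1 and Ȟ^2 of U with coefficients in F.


Ȟ^0 ≅ 0,  Ȟ^1 ≅ Z ⊕ Z/2,  Ȟ^2 ≅ 0

nerve of the cover:
  A12={y} A13={q,r} A14={p,u} A15={w,x} A23={t} A45={s,v}
C dims 5,6; δ0: rk 5, SNF 1^4·2
Ȟ^0 = (5 − 5) − 0 = 0, so Ȟ^0 ≅ 0
Ȟ^1 = (6 − 0) − 5 = 1 plus torsion [2], so Ȟ^1 ≅ Z ⊕ Z/2
Ȟ^2 = (0 − 0) − 0 = 0, so Ȟ^2 ≅ 0


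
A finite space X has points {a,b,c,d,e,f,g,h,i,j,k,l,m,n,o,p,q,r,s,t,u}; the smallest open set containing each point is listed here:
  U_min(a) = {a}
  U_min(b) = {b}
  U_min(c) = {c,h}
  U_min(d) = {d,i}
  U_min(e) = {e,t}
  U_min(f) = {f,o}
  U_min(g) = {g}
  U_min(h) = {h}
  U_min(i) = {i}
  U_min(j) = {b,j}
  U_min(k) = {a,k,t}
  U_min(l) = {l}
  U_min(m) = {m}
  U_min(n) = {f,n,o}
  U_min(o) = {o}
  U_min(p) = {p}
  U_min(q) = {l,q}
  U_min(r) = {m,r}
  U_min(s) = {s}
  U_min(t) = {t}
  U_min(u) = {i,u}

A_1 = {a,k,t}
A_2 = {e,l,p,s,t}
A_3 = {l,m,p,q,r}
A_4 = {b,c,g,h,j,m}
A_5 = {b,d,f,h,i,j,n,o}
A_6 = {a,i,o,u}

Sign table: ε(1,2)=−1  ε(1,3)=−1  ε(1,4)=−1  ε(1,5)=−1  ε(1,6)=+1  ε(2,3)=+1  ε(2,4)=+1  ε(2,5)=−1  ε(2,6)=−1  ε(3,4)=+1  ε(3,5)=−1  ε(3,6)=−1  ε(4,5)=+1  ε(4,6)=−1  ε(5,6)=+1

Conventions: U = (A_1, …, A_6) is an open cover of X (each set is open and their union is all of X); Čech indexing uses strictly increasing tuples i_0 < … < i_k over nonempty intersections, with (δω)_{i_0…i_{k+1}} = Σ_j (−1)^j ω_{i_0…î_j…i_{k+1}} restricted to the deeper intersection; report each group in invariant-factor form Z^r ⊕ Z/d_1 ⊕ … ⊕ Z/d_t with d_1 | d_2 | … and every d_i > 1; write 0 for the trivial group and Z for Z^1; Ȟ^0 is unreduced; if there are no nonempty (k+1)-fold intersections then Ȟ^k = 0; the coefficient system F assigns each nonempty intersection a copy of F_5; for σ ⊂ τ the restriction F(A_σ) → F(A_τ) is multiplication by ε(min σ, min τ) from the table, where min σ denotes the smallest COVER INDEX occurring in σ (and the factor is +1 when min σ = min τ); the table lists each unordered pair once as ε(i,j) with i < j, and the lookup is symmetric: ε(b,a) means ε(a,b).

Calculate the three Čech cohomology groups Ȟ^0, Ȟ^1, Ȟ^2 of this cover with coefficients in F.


Ȟ^0 ≅ 0,  Ȟ^1 ≅ 0,  Ȟ^2 ≅ 0

nerve simplices:
  A12={t} A16={a} A23={l,p} A34={m} A45={b,h,j} A56={i,o}
C dims 6,6; δ0: rk_F5 6
degree 0: 6−6−0 = 0 → Ȟ^0 ≅ 0
degree 1: 6−0−6 = 0 → Ȟ^1 ≅ 0
degree 2: 0−0−0 = 0 → Ȟ^2 ≅ 0


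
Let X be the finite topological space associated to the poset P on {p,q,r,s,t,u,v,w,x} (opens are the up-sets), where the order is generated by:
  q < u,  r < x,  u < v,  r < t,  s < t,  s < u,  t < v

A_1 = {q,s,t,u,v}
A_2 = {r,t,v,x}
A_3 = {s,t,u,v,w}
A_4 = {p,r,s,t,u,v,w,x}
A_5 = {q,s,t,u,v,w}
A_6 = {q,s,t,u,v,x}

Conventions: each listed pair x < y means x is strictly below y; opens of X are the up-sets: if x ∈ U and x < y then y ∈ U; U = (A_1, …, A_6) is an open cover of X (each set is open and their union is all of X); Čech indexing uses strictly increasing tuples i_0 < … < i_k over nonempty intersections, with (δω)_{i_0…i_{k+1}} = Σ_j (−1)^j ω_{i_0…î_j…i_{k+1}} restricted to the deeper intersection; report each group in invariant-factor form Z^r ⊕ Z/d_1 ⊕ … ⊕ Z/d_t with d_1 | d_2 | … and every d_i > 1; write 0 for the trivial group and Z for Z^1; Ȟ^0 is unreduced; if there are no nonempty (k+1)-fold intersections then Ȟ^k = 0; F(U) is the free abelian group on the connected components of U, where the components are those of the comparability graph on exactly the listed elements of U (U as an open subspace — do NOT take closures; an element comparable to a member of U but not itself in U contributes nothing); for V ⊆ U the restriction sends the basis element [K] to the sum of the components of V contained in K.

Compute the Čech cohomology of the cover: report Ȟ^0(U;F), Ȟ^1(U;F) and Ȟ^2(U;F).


Ȟ^0 ≅ Z^3,  Ȟ^1 ≅ 0,  Ȟ^2 ≅ 0

cover nerve:
  A12={t,v} A13={s,t,u,v} A14={s,t,u,v} A15={q,s,t,u,v} A16={q,s,t,u,v} A23={t,v} A24={r,t,v,x} A25={t,v} A26={t,v,x} A34={s,t,u,v,w} A35={s,t,u,v,w} A36={s,t,u,v} A45={s,t,u,v,w} A46={s,t,u,v,x} A56={q,s,t,u,v}
  A123={t,v} A124={t,v} A125={t,v} A126={t,v} A134={s,t,u,v} A135={s,t,u,v} A136={s,t,u,v} A145={s,t,u,v} A146={s,t,u,v} A156={q,s,t,u,v} A234={t,v} A235={t,v} A236={t,v} A245={t,v} A246={t,v,x} A256={t,v} A345={s,t,u,v,w} A346={s,t,u,v} A356={s,t,u,v} A456={s,t,u,v}
  A1234={t,v} A1235={t,v} A1236={t,v} A1245={t,v} A1246={t,v} A1256={t,v} A1345={s,t,u,v} A1346={s,t,u,v} A1356={s,t,u,v} A1456={s,t,u,v} A2345={t,v} A2346={t,v} A2356={t,v} A2456={t,v} A3456={s,t,u,v}
  A12345={t,v} A12346={t,v} A12356={t,v} A12456={t,v} A13456={s,t,u,v} A23456={t,v}
  A123456={t,v}
components per intersection:
  A1: {q,s,t,u,v}
  A2: {r,t,v,x}
  A3: {s,t,u,v} {w}
  A4: {p} {r,s,t,u,v,x} {w}
  A5: {q,s,t,u,v} {w}
  A6: {q,s,t,u,v} {x}
  A12: {t,v}
  A13: {s,t,u,v}
  A14: {s,t,u,v}
  A15: {q,s,t,u,v}
  A16: {q,s,t,u,v}
  A23: {t,v}
  A24: {r,t,v,x}
  A25: {t,v}
  A26: {t,v} {x}
  A34: {s,t,u,v} {w}
  A35: {s,t,u,v} {w}
  A36: {s,t,u,v}
  A45: {s,t,u,v} {w}
  A46: {s,t,u,v} {x}
  A56: {q,s,t,u,v}
  A123: {t,v}
  A124: {t,v}
  A125: {t,v}
  A126: {t,v}
  A134: {s,t,u,v}
  A135: {s,t,u,v}
  A136: {s,t,u,v}
  A145: {s,t,u,v}
  A146: {s,t,u,v}
  A156: {q,s,t,u,v}
  A234: {t,v}
  A235: {t,v}
  A236: {t,v}
  A245: {t,v}
  A246: {t,v} {x}
  A256: {t,v}
  A345: {s,t,u,v} {w}
  A346: {s,t,u,v}
  A356: {s,t,u,v}
  A456: {s,t,u,v}
  A1234: {t,v}
  A1235: {t,v}
  A1236: {t,v}
  A1245: {t,v}
  A1246: {t,v}
  A1256: {t,v}
  A1345: {s,t,u,v}
  A1346: {s,t,u,v}
  A1356: {s,t,u,v}
  A1456: {s,t,u,v}
  A2345: {t,v}
  A2346: {t,v}
  A2356: {t,v}
  A2456: {t,v}
  A3456: {s,t,u,v}
  A12345: {t,v}
  A12346: {t,v}
  A12356: {t,v}
  A12456: {t,v}
  A13456: {s,t,u,v}
  A23456: {t,v}
  A123456: {t,v}
C dims 11,20,22,15; δ0: rk 8, SNF 1^8; δ1: rk 12, SNF 1^12; δ2: rk 10, SNF 1^10
Ȟ^0: (11−8)−0=3 ⇒ Z^3
Ȟ^1: (20−12)−8=0 ⇒ 0
Ȟ^2: (22−10)−12=0 ⇒ 0


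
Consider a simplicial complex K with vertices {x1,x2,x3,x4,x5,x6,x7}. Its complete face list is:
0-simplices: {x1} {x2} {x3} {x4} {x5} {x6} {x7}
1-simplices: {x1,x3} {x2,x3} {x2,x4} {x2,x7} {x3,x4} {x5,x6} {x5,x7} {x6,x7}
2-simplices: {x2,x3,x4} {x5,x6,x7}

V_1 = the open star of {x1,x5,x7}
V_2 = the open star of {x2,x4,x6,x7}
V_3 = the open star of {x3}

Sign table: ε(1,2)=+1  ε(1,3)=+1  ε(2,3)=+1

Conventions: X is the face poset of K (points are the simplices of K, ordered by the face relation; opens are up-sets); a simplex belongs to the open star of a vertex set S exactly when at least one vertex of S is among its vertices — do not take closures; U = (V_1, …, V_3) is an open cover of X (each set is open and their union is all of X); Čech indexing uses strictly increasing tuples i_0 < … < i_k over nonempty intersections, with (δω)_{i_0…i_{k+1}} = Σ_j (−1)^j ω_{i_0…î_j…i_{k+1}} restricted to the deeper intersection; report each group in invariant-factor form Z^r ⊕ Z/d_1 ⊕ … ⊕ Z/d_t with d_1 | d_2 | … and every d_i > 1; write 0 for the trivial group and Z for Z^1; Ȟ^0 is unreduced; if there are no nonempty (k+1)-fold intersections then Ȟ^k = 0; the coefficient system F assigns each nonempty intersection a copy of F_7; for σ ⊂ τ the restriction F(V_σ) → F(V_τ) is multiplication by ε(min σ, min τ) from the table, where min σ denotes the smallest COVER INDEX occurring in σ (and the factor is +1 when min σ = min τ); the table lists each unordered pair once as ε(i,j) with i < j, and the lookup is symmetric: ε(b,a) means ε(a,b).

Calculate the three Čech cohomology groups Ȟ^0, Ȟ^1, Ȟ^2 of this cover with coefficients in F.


nonempty intersections:
  V1={{x1},{x5},{x7},{x1,x3},{x2,x7},{x5,x6},{x5,x7},{x6,x7},{x5,x6,x7}} V2={{x2},{x4},{x6},{x7},{x2,x3},{x2,x4},{x2,x7},{x3,x4},{x5,x6},{x5,x7},{x6,x7},{x2,x3,x4},{x5,x6,x7}} V3={{x3},{x1,x3},{x2,x3},{x3,x4},{x2,x3,x4}}
  V12={{x7},{x2,x7},{x5,x6},{x5,x7},{x6,x7},{x5,x6,x7}} V13={{x1,x3}} V23={{x2,x3},{x3,x4},{x2,x3,x4}}
C dims 3,3; δ0: rk_F7 2
Ȟ^0: (3−2)−0=1 ⇒ Z/7
Ȟ^1: (3−0)−2=1 ⇒ Z/7
Ȟ^2: (0−0)−0=0 ⇒ 0

Ȟ^0 ≅ Z/7,  Ȟ^1 ≅ Z/7,  Ȟ^2 ≅ 0


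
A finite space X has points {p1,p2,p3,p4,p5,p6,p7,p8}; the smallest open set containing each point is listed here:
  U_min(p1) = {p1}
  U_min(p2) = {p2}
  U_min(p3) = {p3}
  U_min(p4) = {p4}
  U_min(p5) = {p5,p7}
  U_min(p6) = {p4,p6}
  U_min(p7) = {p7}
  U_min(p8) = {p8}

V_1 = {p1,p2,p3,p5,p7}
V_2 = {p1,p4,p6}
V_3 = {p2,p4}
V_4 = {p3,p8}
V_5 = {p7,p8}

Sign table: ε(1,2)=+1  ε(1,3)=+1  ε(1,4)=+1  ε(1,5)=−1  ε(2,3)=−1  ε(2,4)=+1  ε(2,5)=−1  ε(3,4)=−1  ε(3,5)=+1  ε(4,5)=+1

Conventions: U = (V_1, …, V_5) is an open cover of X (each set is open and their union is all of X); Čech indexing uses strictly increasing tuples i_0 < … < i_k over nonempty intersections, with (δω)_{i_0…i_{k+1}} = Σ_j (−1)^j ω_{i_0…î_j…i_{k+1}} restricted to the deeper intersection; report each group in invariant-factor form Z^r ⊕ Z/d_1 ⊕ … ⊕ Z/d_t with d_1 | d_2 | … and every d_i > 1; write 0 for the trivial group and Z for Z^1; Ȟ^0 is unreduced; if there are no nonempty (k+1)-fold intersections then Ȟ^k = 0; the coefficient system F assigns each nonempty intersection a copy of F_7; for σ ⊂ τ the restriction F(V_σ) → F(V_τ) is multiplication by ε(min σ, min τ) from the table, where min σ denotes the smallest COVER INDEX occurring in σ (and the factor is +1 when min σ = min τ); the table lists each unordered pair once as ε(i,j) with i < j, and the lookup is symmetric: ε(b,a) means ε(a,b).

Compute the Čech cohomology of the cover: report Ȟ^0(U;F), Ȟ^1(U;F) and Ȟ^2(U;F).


cover nerve:
  V12={p1} V13={p2} V14={p3} V15={p7} V23={p4} V45={p8}
C dims 5,6; δ0: rk_F7 5
Ȟ^0: (5−5)−0=0 ⇒ 0
Ȟ^1: (6−0)−5=1 ⇒ Z/7
Ȟ^2: (0−0)−0=0 ⇒ 0

Ȟ^0(U;F) ≅ 0; Ȟ^1(U;F) ≅ Z/7; Ȟ^2(U;F) ≅ 0


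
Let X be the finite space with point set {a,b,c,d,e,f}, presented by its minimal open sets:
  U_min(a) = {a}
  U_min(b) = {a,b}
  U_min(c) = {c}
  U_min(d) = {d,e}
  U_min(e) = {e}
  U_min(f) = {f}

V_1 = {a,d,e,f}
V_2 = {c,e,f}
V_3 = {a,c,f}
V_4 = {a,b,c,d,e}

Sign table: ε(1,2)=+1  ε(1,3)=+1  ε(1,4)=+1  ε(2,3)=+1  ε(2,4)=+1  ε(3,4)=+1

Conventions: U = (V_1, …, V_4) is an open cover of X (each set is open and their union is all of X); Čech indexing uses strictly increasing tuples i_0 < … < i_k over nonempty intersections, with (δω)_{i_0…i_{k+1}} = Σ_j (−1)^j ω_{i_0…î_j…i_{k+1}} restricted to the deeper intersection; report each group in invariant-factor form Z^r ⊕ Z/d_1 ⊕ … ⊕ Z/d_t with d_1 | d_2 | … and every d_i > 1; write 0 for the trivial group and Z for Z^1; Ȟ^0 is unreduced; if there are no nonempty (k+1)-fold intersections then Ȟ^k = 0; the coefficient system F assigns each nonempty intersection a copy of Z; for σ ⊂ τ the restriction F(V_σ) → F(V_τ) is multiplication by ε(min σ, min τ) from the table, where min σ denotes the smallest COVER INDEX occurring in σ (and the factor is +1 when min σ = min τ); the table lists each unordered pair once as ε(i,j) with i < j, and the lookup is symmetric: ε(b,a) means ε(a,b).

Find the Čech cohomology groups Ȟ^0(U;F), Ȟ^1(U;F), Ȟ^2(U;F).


nerve of the cover:
  V12={e,f} V13={a,f} V14={a,d,e} V23={c,f} V24={c,e} V34={a,c}
  V123={f} V124={e} V134={a} V234={c}
C dims 4,6,4; δ0: rk 3, SNF 1^3; δ1: rk 3, SNF 1^3
Ȟ^0 = (4 − 3) − 0 = 1, so Ȟ^0 ≅ Z
Ȟ^1 = (6 − 3) − 3 = 0, so Ȟ^1 ≅ 0
Ȟ^2 = (4 − 0) − 3 = 1, so Ȟ^2 ≅ Z

Ȟ^0 = Z, Ȟ^1 = 0 and Ȟ^2 = Z


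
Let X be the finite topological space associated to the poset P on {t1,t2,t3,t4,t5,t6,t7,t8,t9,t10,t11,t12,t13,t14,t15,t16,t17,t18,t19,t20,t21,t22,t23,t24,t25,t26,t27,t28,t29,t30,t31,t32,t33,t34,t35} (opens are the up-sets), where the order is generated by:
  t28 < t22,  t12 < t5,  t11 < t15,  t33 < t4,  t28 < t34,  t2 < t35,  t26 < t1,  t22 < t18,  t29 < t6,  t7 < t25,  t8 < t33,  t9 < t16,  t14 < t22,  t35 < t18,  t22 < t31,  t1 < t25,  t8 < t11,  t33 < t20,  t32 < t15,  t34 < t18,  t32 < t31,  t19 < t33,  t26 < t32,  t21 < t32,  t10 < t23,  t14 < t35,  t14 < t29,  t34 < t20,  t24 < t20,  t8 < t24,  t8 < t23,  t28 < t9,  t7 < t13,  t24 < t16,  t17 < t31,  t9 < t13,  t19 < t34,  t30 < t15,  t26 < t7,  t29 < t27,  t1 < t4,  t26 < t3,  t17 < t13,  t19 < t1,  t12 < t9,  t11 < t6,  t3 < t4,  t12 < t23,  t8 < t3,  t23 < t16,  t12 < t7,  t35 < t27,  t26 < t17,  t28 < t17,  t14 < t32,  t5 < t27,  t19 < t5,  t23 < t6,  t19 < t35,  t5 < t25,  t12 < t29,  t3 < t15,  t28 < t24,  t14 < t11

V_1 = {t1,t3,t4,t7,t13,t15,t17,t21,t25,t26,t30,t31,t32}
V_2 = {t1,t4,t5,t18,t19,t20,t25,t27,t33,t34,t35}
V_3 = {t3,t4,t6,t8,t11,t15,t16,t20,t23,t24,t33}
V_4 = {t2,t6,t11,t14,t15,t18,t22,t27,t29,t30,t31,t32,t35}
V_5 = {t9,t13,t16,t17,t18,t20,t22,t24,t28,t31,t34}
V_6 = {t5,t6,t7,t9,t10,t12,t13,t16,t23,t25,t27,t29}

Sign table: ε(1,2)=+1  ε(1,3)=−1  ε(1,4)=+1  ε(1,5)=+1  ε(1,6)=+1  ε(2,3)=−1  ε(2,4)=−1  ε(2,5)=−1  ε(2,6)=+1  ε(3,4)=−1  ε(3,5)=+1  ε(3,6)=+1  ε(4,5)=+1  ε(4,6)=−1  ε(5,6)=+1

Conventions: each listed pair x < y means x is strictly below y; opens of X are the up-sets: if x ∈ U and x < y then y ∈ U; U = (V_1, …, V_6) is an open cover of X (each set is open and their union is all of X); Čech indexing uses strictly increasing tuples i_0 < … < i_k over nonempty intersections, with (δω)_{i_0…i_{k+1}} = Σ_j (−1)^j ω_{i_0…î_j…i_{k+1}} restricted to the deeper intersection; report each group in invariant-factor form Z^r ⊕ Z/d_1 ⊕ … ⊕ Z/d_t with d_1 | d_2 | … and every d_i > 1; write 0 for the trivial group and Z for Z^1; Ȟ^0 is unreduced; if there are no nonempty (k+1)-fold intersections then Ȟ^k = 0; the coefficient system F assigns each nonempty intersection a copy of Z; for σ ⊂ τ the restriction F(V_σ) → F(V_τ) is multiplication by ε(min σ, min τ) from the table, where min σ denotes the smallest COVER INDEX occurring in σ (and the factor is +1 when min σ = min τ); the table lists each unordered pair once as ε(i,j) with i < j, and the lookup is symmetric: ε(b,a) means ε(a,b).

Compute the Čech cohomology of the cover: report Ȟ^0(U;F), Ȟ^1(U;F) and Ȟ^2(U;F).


Ȟ^0(U;F) ≅ 0, Ȟ^1(U;F) ≅ Z/2 and Ȟ^2(U;F) ≅ Z

nerve simplices:
  V12={t1,t4,t25} V13={t3,t4,t15} V14={t15,t30,t31,t32} V15={t13,t17,t31} V16={t7,t13,t25} V23={t4,t20,t33} V24={t18,t27,t35} V25={t18,t20,t34} V26={t5,t25,t27} V34={t6,t11,t15} V35={t16,t20,t24} V36={t6,t16,t23} V45={t18,t22,t31} V46={t6,t27,t29} V56={t9,t13,t16}
  V123={t4} V126={t25} V134={t15} V145={t31} V156={t13} V235={t20} V245={t18} V246={t27} V346={t6} V356={t16}
C dims 6,15,10; δ0: rk 6, SNF 1^5·2; δ1: rk 9, SNF 1^9
degree 0: 6−6−0 = 0 → Ȟ^0 ≅ 0
degree 1: 15−9−6 = 0 plus torsion [2] → Ȟ^1 ≅ Z/2
degree 2: 10−0−9 = 1 → Ȟ^2 ≅ Z
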